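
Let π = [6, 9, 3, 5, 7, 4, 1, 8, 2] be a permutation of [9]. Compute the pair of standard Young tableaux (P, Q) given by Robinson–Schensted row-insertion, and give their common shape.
P = [1, 2, 7, 8] / [3, 4] / [5, 9] / [6];  Q = [1, 2, 5, 8] / [3, 4] / [6, 9] / [7];  common shape = (4, 2, 2, 1)

Row-insert the values π_1, π_2, … into P one at a time, bumping the leftmost entry strictly greater than the inserted value down to the next row. The recording tableau Q records, in position (i, j), the step at which that cell was added to P.
  Insert 6 (step 1): P = [6];  Q = [1]
  Insert 9 (step 2): P = [6, 9];  Q = [1, 2]
  Insert 3 (step 3): P = [3, 9] / [6];  Q = [1, 2] / [3]
  Insert 5 (step 4): P = [3, 5] / [6, 9];  Q = [1, 2] / [3, 4]
  Insert 7 (step 5): P = [3, 5, 7] / [6, 9];  Q = [1, 2, 5] / [3, 4]
  Insert 4 (step 6): P = [3, 4, 7] / [5, 9] / [6];  Q = [1, 2, 5] / [3, 4] / [6]
  Insert 1 (step 7): P = [1, 4, 7] / [3, 9] / [5] / [6];  Q = [1, 2, 5] / [3, 4] / [6] / [7]
  Insert 8 (step 8): P = [1, 4, 7, 8] / [3, 9] / [5] / [6];  Q = [1, 2, 5, 8] / [3, 4] / [6] / [7]
  Insert 2 (step 9): P = [1, 2, 7, 8] / [3, 4] / [5, 9] / [6];  Q = [1, 2, 5, 8] / [3, 4] / [6, 9] / [7]
Final shape: (4, 2, 2, 1).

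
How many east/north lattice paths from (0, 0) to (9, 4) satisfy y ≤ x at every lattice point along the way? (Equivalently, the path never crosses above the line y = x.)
Number of paths = 429

By the reflection principle (André's argument), the number of monotone paths to (9, 4) with n ≤ m that never go above y = x is C(13, 9) − C(13, 10) = 715 − 286 = 429.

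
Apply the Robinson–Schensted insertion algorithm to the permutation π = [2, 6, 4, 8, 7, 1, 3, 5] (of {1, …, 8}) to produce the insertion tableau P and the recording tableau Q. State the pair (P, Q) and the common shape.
P = [1, 3, 5] / [2, 4, 7] / [6, 8];  Q = [1, 2, 4] / [3, 5, 8] / [6, 7];  common shape = (3, 3, 2)

Row-insert the values π_1, π_2, … into P one at a time, bumping the leftmost entry strictly greater than the inserted value down to the next row. The recording tableau Q records, in position (i, j), the step at which that cell was added to P.
  Insert 2 (step 1): P = [2];  Q = [1]
  Insert 6 (step 2): P = [2, 6];  Q = [1, 2]
  Insert 4 (step 3): P = [2, 4] / [6];  Q = [1, 2] / [3]
  Insert 8 (step 4): P = [2, 4, 8] / [6];  Q = [1, 2, 4] / [3]
  Insert 7 (step 5): P = [2, 4, 7] / [6, 8];  Q = [1, 2, 4] / [3, 5]
  Insert 1 (step 6): P = [1, 4, 7] / [2, 8] / [6];  Q = [1, 2, 4] / [3, 5] / [6]
  Insert 3 (step 7): P = [1, 3, 7] / [2, 4] / [6, 8];  Q = [1, 2, 4] / [3, 5] / [6, 7]
  Insert 5 (step 8): P = [1, 3, 5] / [2, 4, 7] / [6, 8];  Q = [1, 2, 4] / [3, 5, 8] / [6, 7]
Final shape: (3, 3, 2).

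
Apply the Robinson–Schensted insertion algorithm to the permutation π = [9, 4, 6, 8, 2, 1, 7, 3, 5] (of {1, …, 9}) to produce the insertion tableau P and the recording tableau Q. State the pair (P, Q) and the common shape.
P = [1, 3, 5] / [2, 6, 7] / [4, 8] / [9];  Q = [1, 3, 4] / [2, 7, 9] / [5, 8] / [6];  common shape = (3, 3, 2, 1)

Row-insert the values π_1, π_2, … into P one at a time, bumping the leftmost entry strictly greater than the inserted value down to the next row. The recording tableau Q records, in position (i, j), the step at which that cell was added to P.
  Insert 9 (step 1): P = [9];  Q = [1]
  Insert 4 (step 2): P = [4] / [9];  Q = [1] / [2]
  Insert 6 (step 3): P = [4, 6] / [9];  Q = [1, 3] / [2]
  Insert 8 (step 4): P = [4, 6, 8] / [9];  Q = [1, 3, 4] / [2]
  Insert 2 (step 5): P = [2, 6, 8] / [4] / [9];  Q = [1, 3, 4] / [2] / [5]
  Insert 1 (step 6): P = [1, 6, 8] / [2] / [4] / [9];  Q = [1, 3, 4] / [2] / [5] / [6]
  Insert 7 (step 7): P = [1, 6, 7] / [2, 8] / [4] / [9];  Q = [1, 3, 4] / [2, 7] / [5] / [6]
  Insert 3 (step 8): P = [1, 3, 7] / [2, 6] / [4, 8] / [9];  Q = [1, 3, 4] / [2, 7] / [5, 8] / [6]
  Insert 5 (step 9): P = [1, 3, 5] / [2, 6, 7] / [4, 8] / [9];  Q = [1, 3, 4] / [2, 7, 9] / [5, 8] / [6]
Final shape: (3, 3, 2, 1).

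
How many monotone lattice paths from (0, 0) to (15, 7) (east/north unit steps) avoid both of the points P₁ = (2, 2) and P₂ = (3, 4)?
Number of paths = 111401

Inclusion–exclusion. Total paths: C(22, 15) = 170544. Through P₁: C(4, 2)·C(18, 13) = 51408. Through P₂: C(7, 3)·C(15, 12) = 15925. Since P₁ is strictly southwest of P₂, a monotone path through both must visit P₁ then P₂; paths through both = C(4, 2)·C(3, 1)·C(15, 12) = 8190. Avoid both = 170544 − 51408 − 15925 + 8190 = 111401.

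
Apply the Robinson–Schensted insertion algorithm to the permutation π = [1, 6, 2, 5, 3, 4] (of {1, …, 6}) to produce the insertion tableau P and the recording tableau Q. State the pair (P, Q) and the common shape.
P = [1, 2, 3, 4] / [5] / [6];  Q = [1, 2, 4, 6] / [3] / [5];  common shape = (4, 1, 1)

Row-insert the values π_1, π_2, … into P one at a time, bumping the leftmost entry strictly greater than the inserted value down to the next row. The recording tableau Q records, in position (i, j), the step at which that cell was added to P.
  Insert 1 (step 1): P = [1];  Q = [1]
  Insert 6 (step 2): P = [1, 6];  Q = [1, 2]
  Insert 2 (step 3): P = [1, 2] / [6];  Q = [1, 2] / [3]
  Insert 5 (step 4): P = [1, 2, 5] / [6];  Q = [1, 2, 4] / [3]
  Insert 3 (step 5): P = [1, 2, 3] / [5] / [6];  Q = [1, 2, 4] / [3] / [5]
  Insert 4 (step 6): P = [1, 2, 3, 4] / [5] / [6];  Q = [1, 2, 4, 6] / [3] / [5]
Final shape: (4, 1, 1).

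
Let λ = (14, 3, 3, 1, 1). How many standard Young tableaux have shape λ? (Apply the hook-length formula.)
# SYT of shape (14, 3, 3, 1, 1) = 10346336

Hook-length formula: f^λ = n! / Π hook(c), product over all cells c of the Young diagram. For λ = (14, 3, 3, 1, 1), n = 22 boxes. Hook lengths by row (left-to-right, top-to-bottom): [18, 15, 14, 11, 10, 9, 8, 7, 6, 5, 4, 3, 2, 1]; [6, 3, 2]; [5, 2, 1]; [2]; [1]. Product of hooks = 108637562880000. So f^λ = 22! / 108637562880000 = 1124000727777607680000 / 108637562880000 = 10346336.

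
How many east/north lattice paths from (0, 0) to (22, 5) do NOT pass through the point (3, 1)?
Number of paths = 45310

Total paths from (0, 0) to (22, 5): C(27, 22) = 80730. Paths through (3, 1): (paths (0, 0) → (3, 1)) × (paths (3, 1) → (22, 5)) = C(4, 3) · C(23, 19) = 4 · 8855 = 35420. Avoidance count = 80730 − 35420 = 45310.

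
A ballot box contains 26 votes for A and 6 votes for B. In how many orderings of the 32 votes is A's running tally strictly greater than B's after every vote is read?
Strict-lead orderings = 566370

Total orderings of the 32 votes with 26 for A: C(32, 26) = 906192. By the Bertrand ballot formula (Cycle Lemma / reflection principle), the number of orderings in which A is strictly ahead of B throughout is (p − q)/(p + q) · C(p + q, p) = (26 − 6)/(26 + 6) · 906192 = 566370.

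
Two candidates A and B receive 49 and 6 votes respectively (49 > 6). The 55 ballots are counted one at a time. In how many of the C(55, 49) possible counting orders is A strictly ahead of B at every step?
Strict-lead orderings = 22664655

Total orderings of the 55 votes with 49 for A: C(55, 49) = 28989675. By the Bertrand ballot formula (Cycle Lemma / reflection principle), the number of orderings in which A is strictly ahead of B throughout is (p − q)/(p + q) · C(p + q, p) = (49 − 6)/(49 + 6) · 28989675 = 22664655.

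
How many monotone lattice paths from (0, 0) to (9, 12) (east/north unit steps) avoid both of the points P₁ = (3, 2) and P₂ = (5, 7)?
Number of paths = 140518

Inclusion–exclusion. Total paths: C(21, 9) = 293930. Through P₁: C(5, 3)·C(16, 6) = 80080. Through P₂: C(12, 5)·C(9, 4) = 99792. Since P₁ is strictly southwest of P₂, a monotone path through both must visit P₁ then P₂; paths through both = C(5, 3)·C(7, 2)·C(9, 4) = 26460. Avoid both = 293930 − 80080 − 99792 + 26460 = 140518.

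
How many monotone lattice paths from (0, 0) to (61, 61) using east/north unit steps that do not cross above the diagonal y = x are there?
C_61 = 6182127958584855650487080847216336

These NE paths below the diagonal are counted by the Catalan number C_n = (1/(n + 1)) · C(2n, n). For n = 61: C_61 = (1/62) · C(122, 61) = 383291933432261050330199012527412832/62 = 6182127958584855650487080847216336.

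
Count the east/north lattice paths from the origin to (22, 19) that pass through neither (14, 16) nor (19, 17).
Number of paths = 143418323325

Inclusion–exclusion. Total paths: C(41, 22) = 244662670200. Through P₁: C(30, 14)·C(11, 8) = 23994741375. Through P₂: C(36, 19)·C(5, 3) = 85974966000. Since P₁ is strictly southwest of P₂, a monotone path through both must visit P₁ then P₂; paths through both = C(30, 14)·C(6, 5)·C(5, 3) = 8725360500. Avoid both = 244662670200 − 23994741375 − 85974966000 + 8725360500 = 143418323325.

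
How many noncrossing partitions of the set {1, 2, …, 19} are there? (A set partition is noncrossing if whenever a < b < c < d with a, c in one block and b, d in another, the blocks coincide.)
C_19 = 1767263190

These noncrossing partitions are counted by the Catalan number C_n = (1/(n + 1)) · C(2n, n). For n = 19: C_19 = (1/20) · C(38, 19) = 35345263800/20 = 1767263190.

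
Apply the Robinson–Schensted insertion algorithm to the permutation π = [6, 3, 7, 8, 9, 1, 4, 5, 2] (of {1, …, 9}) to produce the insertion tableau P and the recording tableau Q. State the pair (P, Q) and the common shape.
P = [1, 2, 5, 9] / [3, 4, 8] / [6, 7];  Q = [1, 3, 4, 5] / [2, 7, 8] / [6, 9];  common shape = (4, 3, 2)

Row-insert the values π_1, π_2, … into P one at a time, bumping the leftmost entry strictly greater than the inserted value down to the next row. The recording tableau Q records, in position (i, j), the step at which that cell was added to P.
  Insert 6 (step 1): P = [6];  Q = [1]
  Insert 3 (step 2): P = [3] / [6];  Q = [1] / [2]
  Insert 7 (step 3): P = [3, 7] / [6];  Q = [1, 3] / [2]
  Insert 8 (step 4): P = [3, 7, 8] / [6];  Q = [1, 3, 4] / [2]
  Insert 9 (step 5): P = [3, 7, 8, 9] / [6];  Q = [1, 3, 4, 5] / [2]
  Insert 1 (step 6): P = [1, 7, 8, 9] / [3] / [6];  Q = [1, 3, 4, 5] / [2] / [6]
  Insert 4 (step 7): P = [1, 4, 8, 9] / [3, 7] / [6];  Q = [1, 3, 4, 5] / [2, 7] / [6]
  Insert 5 (step 8): P = [1, 4, 5, 9] / [3, 7, 8] / [6];  Q = [1, 3, 4, 5] / [2, 7, 8] / [6]
  Insert 2 (step 9): P = [1, 2, 5, 9] / [3, 4, 8] / [6, 7];  Q = [1, 3, 4, 5] / [2, 7, 8] / [6, 9]
Final shape: (4, 3, 2).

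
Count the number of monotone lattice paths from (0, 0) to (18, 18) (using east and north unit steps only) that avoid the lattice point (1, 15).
Number of paths = 9075117060

Total paths from (0, 0) to (18, 18): C(36, 18) = 9075135300. Paths through (1, 15): (paths (0, 0) → (1, 15)) × (paths (1, 15) → (18, 18)) = C(16, 1) · C(20, 17) = 16 · 1140 = 18240. Avoidance count = 9075135300 − 18240 = 9075117060.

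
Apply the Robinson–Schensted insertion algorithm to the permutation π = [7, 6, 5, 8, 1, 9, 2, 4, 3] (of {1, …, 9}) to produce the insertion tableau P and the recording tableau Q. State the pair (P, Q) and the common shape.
P = [1, 2, 3] / [4, 8, 9] / [5] / [6] / [7];  Q = [1, 4, 6] / [2, 7, 8] / [3] / [5] / [9];  common shape = (3, 3, 1, 1, 1)

Row-insert the values π_1, π_2, … into P one at a time, bumping the leftmost entry strictly greater than the inserted value down to the next row. The recording tableau Q records, in position (i, j), the step at which that cell was added to P.
  Insert 7 (step 1): P = [7];  Q = [1]
  Insert 6 (step 2): P = [6] / [7];  Q = [1] / [2]
  Insert 5 (step 3): P = [5] / [6] / [7];  Q = [1] / [2] / [3]
  Insert 8 (step 4): P = [5, 8] / [6] / [7];  Q = [1, 4] / [2] / [3]
  Insert 1 (step 5): P = [1, 8] / [5] / [6] / [7];  Q = [1, 4] / [2] / [3] / [5]
  Insert 9 (step 6): P = [1, 8, 9] / [5] / [6] / [7];  Q = [1, 4, 6] / [2] / [3] / [5]
  Insert 2 (step 7): P = [1, 2, 9] / [5, 8] / [6] / [7];  Q = [1, 4, 6] / [2, 7] / [3] / [5]
  Insert 4 (step 8): P = [1, 2, 4] / [5, 8, 9] / [6] / [7];  Q = [1, 4, 6] / [2, 7, 8] / [3] / [5]
  Insert 3 (step 9): P = [1, 2, 3] / [4, 8, 9] / [5] / [6] / [7];  Q = [1, 4, 6] / [2, 7, 8] / [3] / [5] / [9]
Final shape: (3, 3, 1, 1, 1).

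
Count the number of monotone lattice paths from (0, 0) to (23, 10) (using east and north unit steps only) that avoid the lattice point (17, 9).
Number of paths = 70689190

Total paths from (0, 0) to (23, 10): C(33, 23) = 92561040. Paths through (17, 9): (paths (0, 0) → (17, 9)) × (paths (17, 9) → (23, 10)) = C(26, 17) · C(7, 6) = 3124550 · 7 = 21871850. Avoidance count = 92561040 − 21871850 = 70689190.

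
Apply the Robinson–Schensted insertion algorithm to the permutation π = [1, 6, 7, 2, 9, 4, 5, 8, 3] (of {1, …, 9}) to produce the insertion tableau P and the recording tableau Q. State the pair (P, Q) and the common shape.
P = [1, 2, 3, 5, 8] / [4, 7, 9] / [6];  Q = [1, 2, 3, 5, 8] / [4, 6, 7] / [9];  common shape = (5, 3, 1)

Row-insert the values π_1, π_2, … into P one at a time, bumping the leftmost entry strictly greater than the inserted value down to the next row. The recording tableau Q records, in position (i, j), the step at which that cell was added to P.
  Insert 1 (step 1): P = [1];  Q = [1]
  Insert 6 (step 2): P = [1, 6];  Q = [1, 2]
  Insert 7 (step 3): P = [1, 6, 7];  Q = [1, 2, 3]
  Insert 2 (step 4): P = [1, 2, 7] / [6];  Q = [1, 2, 3] / [4]
  Insert 9 (step 5): P = [1, 2, 7, 9] / [6];  Q = [1, 2, 3, 5] / [4]
  Insert 4 (step 6): P = [1, 2, 4, 9] / [6, 7];  Q = [1, 2, 3, 5] / [4, 6]
  Insert 5 (step 7): P = [1, 2, 4, 5] / [6, 7, 9];  Q = [1, 2, 3, 5] / [4, 6, 7]
  Insert 8 (step 8): P = [1, 2, 4, 5, 8] / [6, 7, 9];  Q = [1, 2, 3, 5, 8] / [4, 6, 7]
  Insert 3 (step 9): P = [1, 2, 3, 5, 8] / [4, 7, 9] / [6];  Q = [1, 2, 3, 5, 8] / [4, 6, 7] / [9]
Final shape: (5, 3, 1).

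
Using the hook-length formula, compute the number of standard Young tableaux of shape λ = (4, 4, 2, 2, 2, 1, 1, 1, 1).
# SYT of shape (4, 4, 2, 2, 2, 1, 1, 1, 1) = 1989000

Hook-length formula: f^λ = n! / Π hook(c), product over all cells c of the Young diagram. For λ = (4, 4, 2, 2, 2, 1, 1, 1, 1), n = 18 boxes. Hook lengths by row (left-to-right, top-to-bottom): [12, 7, 3, 2]; [11, 6, 2, 1]; [8, 3]; [7, 2]; [6, 1]; [4]; [3]; [2]; [1]. Product of hooks = 3218890752. So f^λ = 18! / 3218890752 = 6402373705728000 / 3218890752 = 1989000.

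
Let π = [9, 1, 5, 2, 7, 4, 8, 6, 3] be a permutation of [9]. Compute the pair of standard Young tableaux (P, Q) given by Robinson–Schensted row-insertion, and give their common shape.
P = [1, 2, 3, 6] / [4, 7, 8] / [5] / [9];  Q = [1, 3, 5, 7] / [2, 6, 8] / [4] / [9];  common shape = (4, 3, 1, 1)

Row-insert the values π_1, π_2, … into P one at a time, bumping the leftmost entry strictly greater than the inserted value down to the next row. The recording tableau Q records, in position (i, j), the step at which that cell was added to P.
  Insert 9 (step 1): P = [9];  Q = [1]
  Insert 1 (step 2): P = [1] / [9];  Q = [1] / [2]
  Insert 5 (step 3): P = [1, 5] / [9];  Q = [1, 3] / [2]
  Insert 2 (step 4): P = [1, 2] / [5] / [9];  Q = [1, 3] / [2] / [4]
  Insert 7 (step 5): P = [1, 2, 7] / [5] / [9];  Q = [1, 3, 5] / [2] / [4]
  Insert 4 (step 6): P = [1, 2, 4] / [5, 7] / [9];  Q = [1, 3, 5] / [2, 6] / [4]
  Insert 8 (step 7): P = [1, 2, 4, 8] / [5, 7] / [9];  Q = [1, 3, 5, 7] / [2, 6] / [4]
  Insert 6 (step 8): P = [1, 2, 4, 6] / [5, 7, 8] / [9];  Q = [1, 3, 5, 7] / [2, 6, 8] / [4]
  Insert 3 (step 9): P = [1, 2, 3, 6] / [4, 7, 8] / [5] / [9];  Q = [1, 3, 5, 7] / [2, 6, 8] / [4] / [9]
Final shape: (4, 3, 1, 1).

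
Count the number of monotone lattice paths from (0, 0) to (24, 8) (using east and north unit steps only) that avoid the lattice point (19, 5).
Number of paths = 8138076

Total paths from (0, 0) to (24, 8): C(32, 24) = 10518300. Paths through (19, 5): (paths (0, 0) → (19, 5)) × (paths (19, 5) → (24, 8)) = C(24, 19) · C(8, 5) = 42504 · 56 = 2380224. Avoidance count = 10518300 − 2380224 = 8138076.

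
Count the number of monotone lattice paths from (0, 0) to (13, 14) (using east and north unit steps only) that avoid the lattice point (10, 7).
Number of paths = 17724540

Total paths from (0, 0) to (13, 14): C(27, 13) = 20058300. Paths through (10, 7): (paths (0, 0) → (10, 7)) × (paths (10, 7) → (13, 14)) = C(17, 10) · C(10, 3) = 19448 · 120 = 2333760. Avoidance count = 20058300 − 2333760 = 17724540.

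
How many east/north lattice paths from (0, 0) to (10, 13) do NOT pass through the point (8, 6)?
Number of paths = 1035958

Total paths from (0, 0) to (10, 13): C(23, 10) = 1144066. Paths through (8, 6): (paths (0, 0) → (8, 6)) × (paths (8, 6) → (10, 13)) = C(14, 8) · C(9, 2) = 3003 · 36 = 108108. Avoidance count = 1144066 − 108108 = 1035958.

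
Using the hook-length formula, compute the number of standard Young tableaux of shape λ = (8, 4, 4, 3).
# SYT of shape (8, 4, 4, 3) = 8465184

Hook-length formula: f^λ = n! / Π hook(c), product over all cells c of the Young diagram. For λ = (8, 4, 4, 3), n = 19 boxes. Hook lengths by row (left-to-right, top-to-bottom): [11, 10, 9, 7, 4, 3, 2, 1]; [6, 5, 4, 2]; [5, 4, 3, 1]; [3, 2, 1]. Product of hooks = 14370048000. So f^λ = 19! / 14370048000 = 121645100408832000 / 14370048000 = 8465184.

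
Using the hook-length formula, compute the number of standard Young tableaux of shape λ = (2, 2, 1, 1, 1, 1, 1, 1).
# SYT of shape (2, 2, 1, 1, 1, 1, 1, 1) = 35

Hook-length formula: f^λ = n! / Π hook(c), product over all cells c of the Young diagram. For λ = (2, 2, 1, 1, 1, 1, 1, 1), n = 10 boxes. Hook lengths by row (left-to-right, top-to-bottom): [9, 2]; [8, 1]; [6]; [5]; [4]; [3]; [2]; [1]. Product of hooks = 103680. So f^λ = 10! / 103680 = 3628800 / 103680 = 35.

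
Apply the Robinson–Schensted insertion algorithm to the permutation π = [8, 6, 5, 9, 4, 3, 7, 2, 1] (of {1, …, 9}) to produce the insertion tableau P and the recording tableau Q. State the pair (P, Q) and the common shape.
P = [1, 7] / [2, 9] / [3] / [4] / [5] / [6] / [8];  Q = [1, 4] / [2, 7] / [3] / [5] / [6] / [8] / [9];  common shape = (2, 2, 1, 1, 1, 1, 1)

Row-insert the values π_1, π_2, … into P one at a time, bumping the leftmost entry strictly greater than the inserted value down to the next row. The recording tableau Q records, in position (i, j), the step at which that cell was added to P.
  Insert 8 (step 1): P = [8];  Q = [1]
  Insert 6 (step 2): P = [6] / [8];  Q = [1] / [2]
  Insert 5 (step 3): P = [5] / [6] / [8];  Q = [1] / [2] / [3]
  Insert 9 (step 4): P = [5, 9] / [6] / [8];  Q = [1, 4] / [2] / [3]
  Insert 4 (step 5): P = [4, 9] / [5] / [6] / [8];  Q = [1, 4] / [2] / [3] / [5]
  Insert 3 (step 6): P = [3, 9] / [4] / [5] / [6] / [8];  Q = [1, 4] / [2] / [3] / [5] / [6]
  Insert 7 (step 7): P = [3, 7] / [4, 9] / [5] / [6] / [8];  Q = [1, 4] / [2, 7] / [3] / [5] / [6]
  Insert 2 (step 8): P = [2, 7] / [3, 9] / [4] / [5] / [6] / [8];  Q = [1, 4] / [2, 7] / [3] / [5] / [6] / [8]
  Insert 1 (step 9): P = [1, 7] / [2, 9] / [3] / [4] / [5] / [6] / [8];  Q = [1, 4] / [2, 7] / [3] / [5] / [6] / [8] / [9]
Final shape: (2, 2, 1, 1, 1, 1, 1).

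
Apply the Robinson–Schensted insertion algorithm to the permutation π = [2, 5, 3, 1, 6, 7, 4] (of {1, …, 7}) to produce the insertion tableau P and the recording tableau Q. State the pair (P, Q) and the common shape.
P = [1, 3, 4, 7] / [2, 6] / [5];  Q = [1, 2, 5, 6] / [3, 7] / [4];  common shape = (4, 2, 1)

Row-insert the values π_1, π_2, … into P one at a time, bumping the leftmost entry strictly greater than the inserted value down to the next row. The recording tableau Q records, in position (i, j), the step at which that cell was added to P.
  Insert 2 (step 1): P = [2];  Q = [1]
  Insert 5 (step 2): P = [2, 5];  Q = [1, 2]
  Insert 3 (step 3): P = [2, 3] / [5];  Q = [1, 2] / [3]
  Insert 1 (step 4): P = [1, 3] / [2] / [5];  Q = [1, 2] / [3] / [4]
  Insert 6 (step 5): P = [1, 3, 6] / [2] / [5];  Q = [1, 2, 5] / [3] / [4]
  Insert 7 (step 6): P = [1, 3, 6, 7] / [2] / [5];  Q = [1, 2, 5, 6] / [3] / [4]
  Insert 4 (step 7): P = [1, 3, 4, 7] / [2, 6] / [5];  Q = [1, 2, 5, 6] / [3, 7] / [4]
Final shape: (4, 2, 1).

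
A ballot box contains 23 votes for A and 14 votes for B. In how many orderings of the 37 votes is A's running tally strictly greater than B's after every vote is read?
Strict-lead orderings = 1485507600

Total orderings of the 37 votes with 23 for A: C(37, 23) = 6107086800. By the Bertrand ballot formula (Cycle Lemma / reflection principle), the number of orderings in which A is strictly ahead of B throughout is (p − q)/(p + q) · C(p + q, p) = (23 − 14)/(23 + 14) · 6107086800 = 1485507600.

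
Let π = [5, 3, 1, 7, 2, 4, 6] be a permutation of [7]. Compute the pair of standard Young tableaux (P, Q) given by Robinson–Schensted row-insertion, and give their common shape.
P = [1, 2, 4, 6] / [3, 7] / [5];  Q = [1, 4, 6, 7] / [2, 5] / [3];  common shape = (4, 2, 1)

Row-insert the values π_1, π_2, … into P one at a time, bumping the leftmost entry strictly greater than the inserted value down to the next row. The recording tableau Q records, in position (i, j), the step at which that cell was added to P.
  Insert 5 (step 1): P = [5];  Q = [1]
  Insert 3 (step 2): P = [3] / [5];  Q = [1] / [2]
  Insert 1 (step 3): P = [1] / [3] / [5];  Q = [1] / [2] / [3]
  Insert 7 (step 4): P = [1, 7] / [3] / [5];  Q = [1, 4] / [2] / [3]
  Insert 2 (step 5): P = [1, 2] / [3, 7] / [5];  Q = [1, 4] / [2, 5] / [3]
  Insert 4 (step 6): P = [1, 2, 4] / [3, 7] / [5];  Q = [1, 4, 6] / [2, 5] / [3]
  Insert 6 (step 7): P = [1, 2, 4, 6] / [3, 7] / [5];  Q = [1, 4, 6, 7] / [2, 5] / [3]
Final shape: (4, 2, 1).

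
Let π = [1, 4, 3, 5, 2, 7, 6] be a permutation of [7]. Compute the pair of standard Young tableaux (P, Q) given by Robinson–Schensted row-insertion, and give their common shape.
P = [1, 2, 5, 6] / [3, 7] / [4];  Q = [1, 2, 4, 6] / [3, 7] / [5];  common shape = (4, 2, 1)

Row-insert the values π_1, π_2, … into P one at a time, bumping the leftmost entry strictly greater than the inserted value down to the next row. The recording tableau Q records, in position (i, j), the step at which that cell was added to P.
  Insert 1 (step 1): P = [1];  Q = [1]
  Insert 4 (step 2): P = [1, 4];  Q = [1, 2]
  Insert 3 (step 3): P = [1, 3] / [4];  Q = [1, 2] / [3]
  Insert 5 (step 4): P = [1, 3, 5] / [4];  Q = [1, 2, 4] / [3]
  Insert 2 (step 5): P = [1, 2, 5] / [3] / [4];  Q = [1, 2, 4] / [3] / [5]
  Insert 7 (step 6): P = [1, 2, 5, 7] / [3] / [4];  Q = [1, 2, 4, 6] / [3] / [5]
  Insert 6 (step 7): P = [1, 2, 5, 6] / [3, 7] / [4];  Q = [1, 2, 4, 6] / [3, 7] / [5]
Final shape: (4, 2, 1).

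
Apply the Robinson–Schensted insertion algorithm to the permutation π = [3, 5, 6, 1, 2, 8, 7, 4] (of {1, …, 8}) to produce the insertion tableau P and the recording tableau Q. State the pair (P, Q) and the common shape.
P = [1, 2, 4, 7] / [3, 5, 6] / [8];  Q = [1, 2, 3, 6] / [4, 5, 7] / [8];  common shape = (4, 3, 1)

Row-insert the values π_1, π_2, … into P one at a time, bumping the leftmost entry strictly greater than the inserted value down to the next row. The recording tableau Q records, in position (i, j), the step at which that cell was added to P.
  Insert 3 (step 1): P = [3];  Q = [1]
  Insert 5 (step 2): P = [3, 5];  Q = [1, 2]
  Insert 6 (step 3): P = [3, 5, 6];  Q = [1, 2, 3]
  Insert 1 (step 4): P = [1, 5, 6] / [3];  Q = [1, 2, 3] / [4]
  Insert 2 (step 5): P = [1, 2, 6] / [3, 5];  Q = [1, 2, 3] / [4, 5]
  Insert 8 (step 6): P = [1, 2, 6, 8] / [3, 5];  Q = [1, 2, 3, 6] / [4, 5]
  Insert 7 (step 7): P = [1, 2, 6, 7] / [3, 5, 8];  Q = [1, 2, 3, 6] / [4, 5, 7]
  Insert 4 (step 8): P = [1, 2, 4, 7] / [3, 5, 6] / [8];  Q = [1, 2, 3, 6] / [4, 5, 7] / [8]
Final shape: (4, 3, 1).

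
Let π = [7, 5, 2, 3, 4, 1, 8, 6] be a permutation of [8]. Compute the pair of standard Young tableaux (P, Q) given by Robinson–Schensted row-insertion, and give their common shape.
P = [1, 3, 4, 6] / [2, 8] / [5] / [7];  Q = [1, 4, 5, 7] / [2, 8] / [3] / [6];  common shape = (4, 2, 1, 1)

Row-insert the values π_1, π_2, … into P one at a time, bumping the leftmost entry strictly greater than the inserted value down to the next row. The recording tableau Q records, in position (i, j), the step at which that cell was added to P.
  Insert 7 (step 1): P = [7];  Q = [1]
  Insert 5 (step 2): P = [5] / [7];  Q = [1] / [2]
  Insert 2 (step 3): P = [2] / [5] / [7];  Q = [1] / [2] / [3]
  Insert 3 (step 4): P = [2, 3] / [5] / [7];  Q = [1, 4] / [2] / [3]
  Insert 4 (step 5): P = [2, 3, 4] / [5] / [7];  Q = [1, 4, 5] / [2] / [3]
  Insert 1 (step 6): P = [1, 3, 4] / [2] / [5] / [7];  Q = [1, 4, 5] / [2] / [3] / [6]
  Insert 8 (step 7): P = [1, 3, 4, 8] / [2] / [5] / [7];  Q = [1, 4, 5, 7] / [2] / [3] / [6]
  Insert 6 (step 8): P = [1, 3, 4, 6] / [2, 8] / [5] / [7];  Q = [1, 4, 5, 7] / [2, 8] / [3] / [6]
Final shape: (4, 2, 1, 1).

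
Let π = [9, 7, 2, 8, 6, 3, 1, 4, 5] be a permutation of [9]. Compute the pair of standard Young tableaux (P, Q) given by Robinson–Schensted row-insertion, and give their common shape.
P = [1, 3, 4, 5] / [2, 8] / [6] / [7] / [9];  Q = [1, 4, 8, 9] / [2, 5] / [3] / [6] / [7];  common shape = (4, 2, 1, 1, 1)

Row-insert the values π_1, π_2, … into P one at a time, bumping the leftmost entry strictly greater than the inserted value down to the next row. The recording tableau Q records, in position (i, j), the step at which that cell was added to P.
  Insert 9 (step 1): P = [9];  Q = [1]
  Insert 7 (step 2): P = [7] / [9];  Q = [1] / [2]
  Insert 2 (step 3): P = [2] / [7] / [9];  Q = [1] / [2] / [3]
  Insert 8 (step 4): P = [2, 8] / [7] / [9];  Q = [1, 4] / [2] / [3]
  Insert 6 (step 5): P = [2, 6] / [7, 8] / [9];  Q = [1, 4] / [2, 5] / [3]
  Insert 3 (step 6): P = [2, 3] / [6, 8] / [7] / [9];  Q = [1, 4] / [2, 5] / [3] / [6]
  Insert 1 (step 7): P = [1, 3] / [2, 8] / [6] / [7] / [9];  Q = [1, 4] / [2, 5] / [3] / [6] / [7]
  Insert 4 (step 8): P = [1, 3, 4] / [2, 8] / [6] / [7] / [9];  Q = [1, 4, 8] / [2, 5] / [3] / [6] / [7]
  Insert 5 (step 9): P = [1, 3, 4, 5] / [2, 8] / [6] / [7] / [9];  Q = [1, 4, 8, 9] / [2, 5] / [3] / [6] / [7]
Final shape: (4, 2, 1, 1, 1).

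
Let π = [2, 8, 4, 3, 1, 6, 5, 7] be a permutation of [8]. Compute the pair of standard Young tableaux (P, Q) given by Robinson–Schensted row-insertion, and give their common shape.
P = [1, 3, 5, 7] / [2, 6] / [4] / [8];  Q = [1, 2, 6, 8] / [3, 7] / [4] / [5];  common shape = (4, 2, 1, 1)

Row-insert the values π_1, π_2, … into P one at a time, bumping the leftmost entry strictly greater than the inserted value down to the next row. The recording tableau Q records, in position (i, j), the step at which that cell was added to P.
  Insert 2 (step 1): P = [2];  Q = [1]
  Insert 8 (step 2): P = [2, 8];  Q = [1, 2]
  Insert 4 (step 3): P = [2, 4] / [8];  Q = [1, 2] / [3]
  Insert 3 (step 4): P = [2, 3] / [4] / [8];  Q = [1, 2] / [3] / [4]
  Insert 1 (step 5): P = [1, 3] / [2] / [4] / [8];  Q = [1, 2] / [3] / [4] / [5]
  Insert 6 (step 6): P = [1, 3, 6] / [2] / [4] / [8];  Q = [1, 2, 6] / [3] / [4] / [5]
  Insert 5 (step 7): P = [1, 3, 5] / [2, 6] / [4] / [8];  Q = [1, 2, 6] / [3, 7] / [4] / [5]
  Insert 7 (step 8): P = [1, 3, 5, 7] / [2, 6] / [4] / [8];  Q = [1, 2, 6, 8] / [3, 7] / [4] / [5]
Final shape: (4, 2, 1, 1).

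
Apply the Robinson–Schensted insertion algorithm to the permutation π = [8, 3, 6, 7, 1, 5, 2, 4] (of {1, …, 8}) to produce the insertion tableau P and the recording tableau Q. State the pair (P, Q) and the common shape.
P = [1, 2, 4] / [3, 5, 7] / [6] / [8];  Q = [1, 3, 4] / [2, 6, 8] / [5] / [7];  common shape = (3, 3, 1, 1)

Row-insert the values π_1, π_2, … into P one at a time, bumping the leftmost entry strictly greater than the inserted value down to the next row. The recording tableau Q records, in position (i, j), the step at which that cell was added to P.
  Insert 8 (step 1): P = [8];  Q = [1]
  Insert 3 (step 2): P = [3] / [8];  Q = [1] / [2]
  Insert 6 (step 3): P = [3, 6] / [8];  Q = [1, 3] / [2]
  Insert 7 (step 4): P = [3, 6, 7] / [8];  Q = [1, 3, 4] / [2]
  Insert 1 (step 5): P = [1, 6, 7] / [3] / [8];  Q = [1, 3, 4] / [2] / [5]
  Insert 5 (step 6): P = [1, 5, 7] / [3, 6] / [8];  Q = [1, 3, 4] / [2, 6] / [5]
  Insert 2 (step 7): P = [1, 2, 7] / [3, 5] / [6] / [8];  Q = [1, 3, 4] / [2, 6] / [5] / [7]
  Insert 4 (step 8): P = [1, 2, 4] / [3, 5, 7] / [6] / [8];  Q = [1, 3, 4] / [2, 6, 8] / [5] / [7]
Final shape: (3, 3, 1, 1).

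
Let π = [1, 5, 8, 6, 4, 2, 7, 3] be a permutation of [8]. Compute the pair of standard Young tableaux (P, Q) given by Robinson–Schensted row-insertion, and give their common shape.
P = [1, 2, 3, 7] / [4, 6] / [5] / [8];  Q = [1, 2, 3, 7] / [4, 8] / [5] / [6];  common shape = (4, 2, 1, 1)

Row-insert the values π_1, π_2, … into P one at a time, bumping the leftmost entry strictly greater than the inserted value down to the next row. The recording tableau Q records, in position (i, j), the step at which that cell was added to P.
  Insert 1 (step 1): P = [1];  Q = [1]
  Insert 5 (step 2): P = [1, 5];  Q = [1, 2]
  Insert 8 (step 3): P = [1, 5, 8];  Q = [1, 2, 3]
  Insert 6 (step 4): P = [1, 5, 6] / [8];  Q = [1, 2, 3] / [4]
  Insert 4 (step 5): P = [1, 4, 6] / [5] / [8];  Q = [1, 2, 3] / [4] / [5]
  Insert 2 (step 6): P = [1, 2, 6] / [4] / [5] / [8];  Q = [1, 2, 3] / [4] / [5] / [6]
  Insert 7 (step 7): P = [1, 2, 6, 7] / [4] / [5] / [8];  Q = [1, 2, 3, 7] / [4] / [5] / [6]
  Insert 3 (step 8): P = [1, 2, 3, 7] / [4, 6] / [5] / [8];  Q = [1, 2, 3, 7] / [4, 8] / [5] / [6]
Final shape: (4, 2, 1, 1).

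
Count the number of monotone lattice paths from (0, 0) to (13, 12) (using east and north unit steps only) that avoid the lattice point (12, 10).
Number of paths = 3260362

Total paths from (0, 0) to (13, 12): C(25, 13) = 5200300. Paths through (12, 10): (paths (0, 0) → (12, 10)) × (paths (12, 10) → (13, 12)) = C(22, 12) · C(3, 1) = 646646 · 3 = 1939938. Avoidance count = 5200300 − 1939938 = 3260362.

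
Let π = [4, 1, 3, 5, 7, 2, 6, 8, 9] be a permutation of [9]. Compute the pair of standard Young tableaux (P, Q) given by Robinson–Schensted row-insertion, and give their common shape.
P = [1, 2, 5, 6, 8, 9] / [3, 7] / [4];  Q = [1, 3, 4, 5, 8, 9] / [2, 7] / [6];  common shape = (6, 2, 1)

Row-insert the values π_1, π_2, … into P one at a time, bumping the leftmost entry strictly greater than the inserted value down to the next row. The recording tableau Q records, in position (i, j), the step at which that cell was added to P.
  Insert 4 (step 1): P = [4];  Q = [1]
  Insert 1 (step 2): P = [1] / [4];  Q = [1] / [2]
  Insert 3 (step 3): P = [1, 3] / [4];  Q = [1, 3] / [2]
  Insert 5 (step 4): P = [1, 3, 5] / [4];  Q = [1, 3, 4] / [2]
  Insert 7 (step 5): P = [1, 3, 5, 7] / [4];  Q = [1, 3, 4, 5] / [2]
  Insert 2 (step 6): P = [1, 2, 5, 7] / [3] / [4];  Q = [1, 3, 4, 5] / [2] / [6]
  Insert 6 (step 7): P = [1, 2, 5, 6] / [3, 7] / [4];  Q = [1, 3, 4, 5] / [2, 7] / [6]
  Insert 8 (step 8): P = [1, 2, 5, 6, 8] / [3, 7] / [4];  Q = [1, 3, 4, 5, 8] / [2, 7] / [6]
  Insert 9 (step 9): P = [1, 2, 5, 6, 8, 9] / [3, 7] / [4];  Q = [1, 3, 4, 5, 8, 9] / [2, 7] / [6]
Final shape: (6, 2, 1).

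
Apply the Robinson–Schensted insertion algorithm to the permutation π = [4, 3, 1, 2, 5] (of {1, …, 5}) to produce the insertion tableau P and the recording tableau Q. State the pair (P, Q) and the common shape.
P = [1, 2, 5] / [3] / [4];  Q = [1, 4, 5] / [2] / [3];  common shape = (3, 1, 1)

Row-insert the values π_1, π_2, … into P one at a time, bumping the leftmost entry strictly greater than the inserted value down to the next row. The recording tableau Q records, in position (i, j), the step at which that cell was added to P.
  Insert 4 (step 1): P = [4];  Q = [1]
  Insert 3 (step 2): P = [3] / [4];  Q = [1] / [2]
  Insert 1 (step 3): P = [1] / [3] / [4];  Q = [1] / [2] / [3]
  Insert 2 (step 4): P = [1, 2] / [3] / [4];  Q = [1, 4] / [2] / [3]
  Insert 5 (step 5): P = [1, 2, 5] / [3] / [4];  Q = [1, 4, 5] / [2] / [3]
Final shape: (3, 1, 1).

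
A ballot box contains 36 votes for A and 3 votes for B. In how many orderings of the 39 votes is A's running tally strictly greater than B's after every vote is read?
Strict-lead orderings = 7733

Total orderings of the 39 votes with 36 for A: C(39, 36) = 9139. By the Bertrand ballot formula (Cycle Lemma / reflection principle), the number of orderings in which A is strictly ahead of B throughout is (p − q)/(p + q) · C(p + q, p) = (36 − 3)/(36 + 3) · 9139 = 7733.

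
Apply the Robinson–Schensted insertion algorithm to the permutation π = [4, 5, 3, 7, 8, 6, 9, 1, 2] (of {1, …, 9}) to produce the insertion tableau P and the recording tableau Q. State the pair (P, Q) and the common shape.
P = [1, 2, 6, 8, 9] / [3, 5] / [4, 7];  Q = [1, 2, 4, 5, 7] / [3, 6] / [8, 9];  common shape = (5, 2, 2)

Row-insert the values π_1, π_2, … into P one at a time, bumping the leftmost entry strictly greater than the inserted value down to the next row. The recording tableau Q records, in position (i, j), the step at which that cell was added to P.
  Insert 4 (step 1): P = [4];  Q = [1]
  Insert 5 (step 2): P = [4, 5];  Q = [1, 2]
  Insert 3 (step 3): P = [3, 5] / [4];  Q = [1, 2] / [3]
  Insert 7 (step 4): P = [3, 5, 7] / [4];  Q = [1, 2, 4] / [3]
  Insert 8 (step 5): P = [3, 5, 7, 8] / [4];  Q = [1, 2, 4, 5] / [3]
  Insert 6 (step 6): P = [3, 5, 6, 8] / [4, 7];  Q = [1, 2, 4, 5] / [3, 6]
  Insert 9 (step 7): P = [3, 5, 6, 8, 9] / [4, 7];  Q = [1, 2, 4, 5, 7] / [3, 6]
  Insert 1 (step 8): P = [1, 5, 6, 8, 9] / [3, 7] / [4];  Q = [1, 2, 4, 5, 7] / [3, 6] / [8]
  Insert 2 (step 9): P = [1, 2, 6, 8, 9] / [3, 5] / [4, 7];  Q = [1, 2, 4, 5, 7] / [3, 6] / [8, 9]
Final shape: (5, 2, 2).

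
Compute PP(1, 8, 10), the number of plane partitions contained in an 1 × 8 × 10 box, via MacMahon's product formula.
PP(1, 8, 10) = 43758

Evaluate the triple product over i = 1..1, j = 1..8, k = 1..10. The factors are (2/1) · (3/2) · (4/3) · (5/4) · (6/5) · (7/6) · (8/7) · (9/8) · … (80 factors total). The numerators and denominators telescope so the product is an integer; carrying out the multiplication exactly gives PP(1, 8, 10) = 43758.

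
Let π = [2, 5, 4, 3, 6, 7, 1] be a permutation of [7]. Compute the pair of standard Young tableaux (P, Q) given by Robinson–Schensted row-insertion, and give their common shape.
P = [1, 3, 6, 7] / [2] / [4] / [5];  Q = [1, 2, 5, 6] / [3] / [4] / [7];  common shape = (4, 1, 1, 1)

Row-insert the values π_1, π_2, … into P one at a time, bumping the leftmost entry strictly greater than the inserted value down to the next row. The recording tableau Q records, in position (i, j), the step at which that cell was added to P.
  Insert 2 (step 1): P = [2];  Q = [1]
  Insert 5 (step 2): P = [2, 5];  Q = [1, 2]
  Insert 4 (step 3): P = [2, 4] / [5];  Q = [1, 2] / [3]
  Insert 3 (step 4): P = [2, 3] / [4] / [5];  Q = [1, 2] / [3] / [4]
  Insert 6 (step 5): P = [2, 3, 6] / [4] / [5];  Q = [1, 2, 5] / [3] / [4]
  Insert 7 (step 6): P = [2, 3, 6, 7] / [4] / [5];  Q = [1, 2, 5, 6] / [3] / [4]
  Insert 1 (step 7): P = [1, 3, 6, 7] / [2] / [4] / [5];  Q = [1, 2, 5, 6] / [3] / [4] / [7]
Final shape: (4, 1, 1, 1).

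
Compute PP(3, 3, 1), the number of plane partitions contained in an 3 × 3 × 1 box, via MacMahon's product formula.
PP(3, 3, 1) = 20

Evaluate the triple product over i = 1..3, j = 1..3, k = 1..1. The factors are (2/1) · (3/2) · (4/3) · (3/2) · (4/3) · (5/4) · (4/3) · (5/4) · … (9 factors total). The numerators and denominators telescope so the product is an integer; carrying out the multiplication exactly gives PP(3, 3, 1) = 20.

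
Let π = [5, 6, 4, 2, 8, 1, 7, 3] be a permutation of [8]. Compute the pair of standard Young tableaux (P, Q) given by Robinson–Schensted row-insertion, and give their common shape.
P = [1, 3, 7] / [2, 6] / [4, 8] / [5];  Q = [1, 2, 5] / [3, 7] / [4, 8] / [6];  common shape = (3, 2, 2, 1)

Row-insert the values π_1, π_2, … into P one at a time, bumping the leftmost entry strictly greater than the inserted value down to the next row. The recording tableau Q records, in position (i, j), the step at which that cell was added to P.
  Insert 5 (step 1): P = [5];  Q = [1]
  Insert 6 (step 2): P = [5, 6];  Q = [1, 2]
  Insert 4 (step 3): P = [4, 6] / [5];  Q = [1, 2] / [3]
  Insert 2 (step 4): P = [2, 6] / [4] / [5];  Q = [1, 2] / [3] / [4]
  Insert 8 (step 5): P = [2, 6, 8] / [4] / [5];  Q = [1, 2, 5] / [3] / [4]
  Insert 1 (step 6): P = [1, 6, 8] / [2] / [4] / [5];  Q = [1, 2, 5] / [3] / [4] / [6]
  Insert 7 (step 7): P = [1, 6, 7] / [2, 8] / [4] / [5];  Q = [1, 2, 5] / [3, 7] / [4] / [6]
  Insert 3 (step 8): P = [1, 3, 7] / [2, 6] / [4, 8] / [5];  Q = [1, 2, 5] / [3, 7] / [4, 8] / [6]
Final shape: (3, 2, 2, 1).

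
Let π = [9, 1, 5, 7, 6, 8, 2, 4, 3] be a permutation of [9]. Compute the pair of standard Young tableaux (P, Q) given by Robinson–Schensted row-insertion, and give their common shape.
P = [1, 2, 3, 8] / [4, 6] / [5] / [7] / [9];  Q = [1, 3, 4, 6] / [2, 8] / [5] / [7] / [9];  common shape = (4, 2, 1, 1, 1)

Row-insert the values π_1, π_2, … into P one at a time, bumping the leftmost entry strictly greater than the inserted value down to the next row. The recording tableau Q records, in position (i, j), the step at which that cell was added to P.
  Insert 9 (step 1): P = [9];  Q = [1]
  Insert 1 (step 2): P = [1] / [9];  Q = [1] / [2]
  Insert 5 (step 3): P = [1, 5] / [9];  Q = [1, 3] / [2]
  Insert 7 (step 4): P = [1, 5, 7] / [9];  Q = [1, 3, 4] / [2]
  Insert 6 (step 5): P = [1, 5, 6] / [7] / [9];  Q = [1, 3, 4] / [2] / [5]
  Insert 8 (step 6): P = [1, 5, 6, 8] / [7] / [9];  Q = [1, 3, 4, 6] / [2] / [5]
  Insert 2 (step 7): P = [1, 2, 6, 8] / [5] / [7] / [9];  Q = [1, 3, 4, 6] / [2] / [5] / [7]
  Insert 4 (step 8): P = [1, 2, 4, 8] / [5, 6] / [7] / [9];  Q = [1, 3, 4, 6] / [2, 8] / [5] / [7]
  Insert 3 (step 9): P = [1, 2, 3, 8] / [4, 6] / [5] / [7] / [9];  Q = [1, 3, 4, 6] / [2, 8] / [5] / [7] / [9]
Final shape: (4, 2, 1, 1, 1).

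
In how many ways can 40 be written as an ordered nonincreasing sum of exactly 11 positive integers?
p(40, 11 parts) = 3370

Partitions of n into exactly k parts are in bijection with partitions of n − k into at most k parts (subtract 1 from each part). So p(40, exactly 11) = p(29, parts ≤ 11). Computing via the recurrence p(m, j) = p(m, j−1) + p(m−j, j) gives 3370.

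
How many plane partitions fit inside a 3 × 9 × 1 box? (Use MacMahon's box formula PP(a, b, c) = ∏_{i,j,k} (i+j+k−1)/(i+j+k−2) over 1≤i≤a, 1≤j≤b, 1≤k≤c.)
PP(3, 9, 1) = 220

Evaluate the triple product over i = 1..3, j = 1..9, k = 1..1. The factors are (2/1) · (3/2) · (4/3) · (5/4) · (6/5) · (7/6) · (8/7) · (9/8) · … (27 factors total). The numerators and denominators telescope so the product is an integer; carrying out the multiplication exactly gives PP(3, 9, 1) = 220.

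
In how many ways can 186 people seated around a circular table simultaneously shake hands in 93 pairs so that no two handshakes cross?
C_93 = 60960876535340415751462563580829648891969728907438000

These noncrossing handshakes are counted by the Catalan number C_n = (1/(n + 1)) · C(2n, n). For n = 93: C_93 = (1/94) · C(186, 93) = 5730322394321999080637480976597986995845154517299172000/94 = 60960876535340415751462563580829648891969728907438000.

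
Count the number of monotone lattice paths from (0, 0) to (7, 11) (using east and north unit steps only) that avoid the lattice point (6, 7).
Number of paths = 23244

Total paths from (0, 0) to (7, 11): C(18, 7) = 31824. Paths through (6, 7): (paths (0, 0) → (6, 7)) × (paths (6, 7) → (7, 11)) = C(13, 6) · C(5, 1) = 1716 · 5 = 8580. Avoidance count = 31824 − 8580 = 23244.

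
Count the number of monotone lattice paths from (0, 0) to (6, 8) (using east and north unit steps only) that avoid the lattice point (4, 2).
Number of paths = 2583

Total paths from (0, 0) to (6, 8): C(14, 6) = 3003. Paths through (4, 2): (paths (0, 0) → (4, 2)) × (paths (4, 2) → (6, 8)) = C(6, 4) · C(8, 2) = 15 · 28 = 420. Avoidance count = 3003 − 420 = 2583.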